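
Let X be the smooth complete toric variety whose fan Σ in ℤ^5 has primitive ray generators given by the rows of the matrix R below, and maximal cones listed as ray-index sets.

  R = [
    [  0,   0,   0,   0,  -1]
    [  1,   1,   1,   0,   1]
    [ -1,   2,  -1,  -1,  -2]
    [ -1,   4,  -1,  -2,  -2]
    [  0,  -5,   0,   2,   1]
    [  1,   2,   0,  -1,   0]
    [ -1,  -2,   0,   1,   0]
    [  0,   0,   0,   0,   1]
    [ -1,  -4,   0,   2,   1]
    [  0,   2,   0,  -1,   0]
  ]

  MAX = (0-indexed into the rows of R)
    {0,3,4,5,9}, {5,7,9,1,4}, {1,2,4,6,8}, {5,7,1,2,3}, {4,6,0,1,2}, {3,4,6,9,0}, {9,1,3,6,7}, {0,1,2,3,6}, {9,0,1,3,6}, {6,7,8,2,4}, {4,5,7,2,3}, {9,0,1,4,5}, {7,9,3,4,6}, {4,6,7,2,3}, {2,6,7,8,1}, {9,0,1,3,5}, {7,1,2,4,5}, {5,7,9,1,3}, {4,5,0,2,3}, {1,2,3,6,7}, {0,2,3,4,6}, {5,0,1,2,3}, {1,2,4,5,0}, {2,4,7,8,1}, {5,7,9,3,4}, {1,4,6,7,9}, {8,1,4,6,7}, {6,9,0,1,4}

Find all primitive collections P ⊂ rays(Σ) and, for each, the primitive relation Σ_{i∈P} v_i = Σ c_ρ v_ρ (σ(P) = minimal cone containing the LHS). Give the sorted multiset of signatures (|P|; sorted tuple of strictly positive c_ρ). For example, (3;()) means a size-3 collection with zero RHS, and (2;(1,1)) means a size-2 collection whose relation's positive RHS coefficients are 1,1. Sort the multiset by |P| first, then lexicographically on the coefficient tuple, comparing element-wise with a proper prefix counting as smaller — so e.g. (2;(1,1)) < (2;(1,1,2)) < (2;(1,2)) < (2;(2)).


9 minimal non-faces of Δ(Σ) (on 10 rays):

  P={0,7}:  v_{0} + v_{7} = 0  →  sig = (2;())
  P={5,6}:  v_{5} + v_{6} = 0  →  sig = (2;())
  P={2,9}:  v_{2} + v_{9} = v_{3}  →  sig = (2;(1))
  P={8,9}:  v_{8} + v_{9} = v_{6} + v_{7}  →  sig = (2;(1,1))
  P={3,8}:  v_{3} + v_{8} = v_{2} + v_{6} + v_{7}  →  sig = (2;(1,1,1))
  P={0,8}:  v_{0} + v_{8} = v_{1} + v_{2} + v_{4} + v_{6}  →  sig = (2;(1,1,1,1))
  P={5,8}:  v_{5} + v_{8} = v_{1} + v_{2} + v_{4} + v_{7}  →  sig = (2;(1,1,1,1))
  P={1,3,4}:  v_{1} + v_{3} + v_{4} = 0  →  sig = (3;())
  P={1,2,4,6,7}:  v_{1} + v_{2} + v_{4} + v_{6} + v_{7} = v_{8}  →  sig = (5;(1))

Hence PRS(X_Σ) =
    |P|=2: 7 collections, coeffs (), (), (1), (1,1), (1,1,1), (1,1,1,1), (1,1,1,1)
    |P|=3: 1 collection, coeffs ()
    |P|=5: 1 collection, coeffs (1)


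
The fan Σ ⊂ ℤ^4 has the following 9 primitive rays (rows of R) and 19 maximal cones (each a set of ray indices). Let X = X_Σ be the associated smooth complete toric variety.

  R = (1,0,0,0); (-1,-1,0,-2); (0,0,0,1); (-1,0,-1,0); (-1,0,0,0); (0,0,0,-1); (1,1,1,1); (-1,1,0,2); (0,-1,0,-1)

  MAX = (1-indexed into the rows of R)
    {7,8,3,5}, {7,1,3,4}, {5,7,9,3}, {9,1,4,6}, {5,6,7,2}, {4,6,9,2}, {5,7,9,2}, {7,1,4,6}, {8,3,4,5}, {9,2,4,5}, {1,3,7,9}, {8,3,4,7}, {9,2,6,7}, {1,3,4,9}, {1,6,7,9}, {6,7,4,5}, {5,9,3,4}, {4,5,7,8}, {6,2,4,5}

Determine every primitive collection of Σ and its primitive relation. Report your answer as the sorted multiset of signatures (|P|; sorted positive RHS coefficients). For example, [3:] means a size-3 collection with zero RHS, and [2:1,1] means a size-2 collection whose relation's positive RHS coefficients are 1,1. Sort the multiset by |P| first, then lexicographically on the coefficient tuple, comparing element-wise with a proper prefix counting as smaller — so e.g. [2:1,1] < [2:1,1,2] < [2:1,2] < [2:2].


The 12 primitive collections of Σ (r=9, n=4):

  • {1,5}:  v_{1} + v_{5} = 0  ⟹  sig = [2:]
  • {3,6}:  v_{3} + v_{6} = 0  ⟹  sig = [2:]
  • {1,2}:  v_{1} + v_{2} = v_{6} + v_{9}  ⟹  sig = [2:1,1]
  • {2,3}:  v_{2} + v_{3} = v_{5} + v_{9}  ⟹  sig = [2:1,1]
  • {8,9}:  v_{8} + v_{9} = v_{3} + v_{5}  ⟹  sig = [2:1,1]
  • {1,8}:  v_{1} + v_{8} = v_{3} + v_{4} + v_{7}  ⟹  sig = [2:1,1,1]
  • {6,8}:  v_{6} + v_{8} = v_{4} + v_{5} + v_{7}  ⟹  sig = [2:1,1,1]
  • {2,8}:  v_{2} + v_{8} = 2·v_{5}  ⟹  sig = [2:2]
  • {4,7,9}:  v_{4} + v_{7} + v_{9} = 0  ⟹  sig = [3:]
  • {5,6,9}:  v_{5} + v_{6} + v_{9} = v_{2}  ⟹  sig = [3:1]
  • {2,4,7}:  v_{2} + v_{4} + v_{7} = v_{5} + v_{6}  ⟹  sig = [3:1,1]
  • {3,4,5,7}:  v_{3} + v_{4} + v_{5} + v_{7} = v_{8}  ⟹  sig = [4:1]

Sorted signature multiset PRS(X):
    |P|=2: 8 collections, coeffs (), (), (1,1), (1,1), (1,1), (1,1,1), (1,1,1), (2)
    |P|=3: 3 collections, coeffs (), (1), (1,1)
    |P|=4: 1 collection, coeffs (1)


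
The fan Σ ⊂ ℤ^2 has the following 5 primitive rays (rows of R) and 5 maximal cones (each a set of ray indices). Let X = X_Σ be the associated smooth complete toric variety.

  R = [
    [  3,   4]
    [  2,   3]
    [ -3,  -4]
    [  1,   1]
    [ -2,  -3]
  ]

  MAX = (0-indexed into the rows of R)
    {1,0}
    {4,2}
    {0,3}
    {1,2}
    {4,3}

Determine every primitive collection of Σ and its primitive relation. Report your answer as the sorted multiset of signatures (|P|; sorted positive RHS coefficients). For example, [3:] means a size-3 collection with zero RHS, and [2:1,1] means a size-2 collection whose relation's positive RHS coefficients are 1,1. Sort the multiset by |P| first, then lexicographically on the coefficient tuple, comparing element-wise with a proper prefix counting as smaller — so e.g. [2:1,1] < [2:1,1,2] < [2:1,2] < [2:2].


Δ(Σ) — 5 vertices, 5 min non-faces:

  • {0,2}:  v_{0} + v_{2} = 0  so sig = [2:]
  • {1,4}:  v_{1} + v_{4} = 0  so sig = [2:]
  • {0,4}:  v_{0} + v_{4} = v_{3}  so sig = [2:1]
  • {1,3}:  v_{1} + v_{3} = v_{0}  so sig = [2:1]
  • {2,3}:  v_{2} + v_{3} = v_{4}  so sig = [2:1]

Sorted signature multiset PRS(X):
    |P|=2: 5 collections, coeffs (), (), (1), (1), (1)


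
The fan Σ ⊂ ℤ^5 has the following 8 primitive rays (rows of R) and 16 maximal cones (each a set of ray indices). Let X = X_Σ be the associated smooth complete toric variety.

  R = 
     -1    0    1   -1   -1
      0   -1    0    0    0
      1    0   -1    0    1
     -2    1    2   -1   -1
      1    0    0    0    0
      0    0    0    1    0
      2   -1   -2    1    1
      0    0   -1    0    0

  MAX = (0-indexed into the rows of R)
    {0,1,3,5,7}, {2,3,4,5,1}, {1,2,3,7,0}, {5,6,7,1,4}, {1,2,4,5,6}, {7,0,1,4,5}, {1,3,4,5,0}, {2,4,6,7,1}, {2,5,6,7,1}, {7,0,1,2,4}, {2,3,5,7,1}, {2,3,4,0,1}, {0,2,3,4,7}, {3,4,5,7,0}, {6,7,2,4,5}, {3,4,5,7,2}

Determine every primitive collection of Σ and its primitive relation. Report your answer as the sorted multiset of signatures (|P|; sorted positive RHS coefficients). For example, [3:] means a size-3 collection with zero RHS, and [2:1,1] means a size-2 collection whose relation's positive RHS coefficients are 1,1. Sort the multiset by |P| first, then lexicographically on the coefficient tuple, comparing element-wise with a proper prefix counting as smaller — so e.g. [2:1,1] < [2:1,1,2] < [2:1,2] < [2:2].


5 collections generate NE(X_Σ); each relation:

  P={3,6}:  v_{3} + v_{6} = 0  →  sig = [2:]
  P={0,6}:  v_{0} + v_{6} = v_{1} + v_{4} + v_{7}  →  sig = [2:1,1,1]
  P={0,2,5}:  v_{0} + v_{2} + v_{5} = 0  →  sig = [3:]
  P={1,3,4,7}:  v_{1} + v_{3} + v_{4} + v_{7} = v_{0}  →  sig = [4:1]
  P={1,2,4,5,7}:  v_{1} + v_{2} + v_{4} + v_{5} + v_{7} = v_{6}  →  sig = [5:1]

Hence PRS(X_Σ) =
    |P|=2: 2 collections, coeffs (), (1,1,1)
    |P|=3: 1 collection, coeffs ()
    |P|=4: 1 collection, coeffs (1)
    |P|=5: 1 collection, coeffs (1)


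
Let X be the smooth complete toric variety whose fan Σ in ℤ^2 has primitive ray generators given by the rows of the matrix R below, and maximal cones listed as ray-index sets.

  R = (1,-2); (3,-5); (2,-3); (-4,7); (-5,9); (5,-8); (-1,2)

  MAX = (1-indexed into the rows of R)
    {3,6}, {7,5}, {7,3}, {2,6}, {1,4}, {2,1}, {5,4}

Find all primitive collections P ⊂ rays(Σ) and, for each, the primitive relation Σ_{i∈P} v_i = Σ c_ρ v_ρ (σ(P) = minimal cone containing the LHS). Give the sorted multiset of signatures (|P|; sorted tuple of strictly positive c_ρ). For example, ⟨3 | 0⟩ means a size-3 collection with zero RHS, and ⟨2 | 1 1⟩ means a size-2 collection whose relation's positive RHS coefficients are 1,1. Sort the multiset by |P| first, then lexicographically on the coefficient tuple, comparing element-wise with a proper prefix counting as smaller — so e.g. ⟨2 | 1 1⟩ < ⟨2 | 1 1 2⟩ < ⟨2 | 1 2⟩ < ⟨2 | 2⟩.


14 minimal non-faces of Δ(Σ) (on 7 rays):

  • {1,7}:  v_{1} + v_{7} = 0 ; sig = ⟨2 | 0⟩
  • {1,3}:  v_{1} + v_{3} = v_{2} ; sig = ⟨2 | 1⟩
  • {1,5}:  v_{1} + v_{5} = v_{4} ; sig = ⟨2 | 1⟩
  • {2,3}:  v_{2} + v_{3} = v_{6} ; sig = ⟨2 | 1⟩
  • {2,4}:  v_{2} + v_{4} = v_{7} ; sig = ⟨2 | 1⟩
  • {2,7}:  v_{2} + v_{7} = v_{3} ; sig = ⟨2 | 1⟩
  • {4,7}:  v_{4} + v_{7} = v_{5} ; sig = ⟨2 | 1⟩
  • {4,6}:  v_{4} + v_{6} = v_{3} + v_{7} ; sig = ⟨2 | 1 1⟩
  • {5,6}:  v_{5} + v_{6} = v_{3} + 2·v_{7} ; sig = ⟨2 | 1 2⟩
  • {1,6}:  v_{1} + v_{6} = 2·v_{2} ; sig = ⟨2 | 2⟩
  • {2,5}:  v_{2} + v_{5} = 2·v_{7} ; sig = ⟨2 | 2⟩
  • {3,4}:  v_{3} + v_{4} = 2·v_{7} ; sig = ⟨2 | 2⟩
  • {6,7}:  v_{6} + v_{7} = 2·v_{3} ; sig = ⟨2 | 2⟩
  • {3,5}:  v_{3} + v_{5} = 3·v_{7} ; sig = ⟨2 | 3⟩

Hence PRS(X_Σ) =
    |P|=2: 14 collections, coeffs (), (1), (1), (1), (1), (1), (1), (1,1), (1,2), (2), (2), (2), (2), (3)


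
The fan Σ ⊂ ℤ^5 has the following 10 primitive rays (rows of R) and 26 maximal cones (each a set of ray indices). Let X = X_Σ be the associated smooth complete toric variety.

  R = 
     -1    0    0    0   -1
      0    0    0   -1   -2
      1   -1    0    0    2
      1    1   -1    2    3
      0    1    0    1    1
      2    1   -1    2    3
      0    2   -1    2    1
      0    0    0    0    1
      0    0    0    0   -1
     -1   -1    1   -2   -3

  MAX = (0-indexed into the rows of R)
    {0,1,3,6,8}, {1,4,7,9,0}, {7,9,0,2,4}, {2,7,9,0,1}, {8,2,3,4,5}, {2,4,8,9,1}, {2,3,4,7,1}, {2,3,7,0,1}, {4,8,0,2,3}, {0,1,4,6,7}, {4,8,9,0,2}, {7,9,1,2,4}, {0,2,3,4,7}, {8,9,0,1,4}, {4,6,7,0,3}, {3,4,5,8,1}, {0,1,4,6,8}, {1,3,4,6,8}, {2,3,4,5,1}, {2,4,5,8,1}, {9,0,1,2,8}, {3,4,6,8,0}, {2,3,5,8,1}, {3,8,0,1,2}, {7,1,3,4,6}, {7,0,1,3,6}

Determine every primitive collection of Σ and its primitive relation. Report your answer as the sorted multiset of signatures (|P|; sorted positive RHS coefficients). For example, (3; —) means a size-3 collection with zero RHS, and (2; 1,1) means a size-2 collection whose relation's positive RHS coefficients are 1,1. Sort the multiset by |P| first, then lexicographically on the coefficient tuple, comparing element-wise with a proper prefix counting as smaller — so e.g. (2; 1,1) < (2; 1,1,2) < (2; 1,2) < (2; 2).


11 collections generate NE(X_Σ); each relation:

  P = {3,9}:  v_{3} + v_{9} = 0  →  sig = (2; —)
  P = {7,8}:  v_{7} + v_{8} = 0  →  sig = (2; —)
  P = {2,6}:  v_{2} + v_{6} = v_{3}  →  sig = (2; 1)
  P = {0,5}:  v_{0} + v_{5} = v_{3} + v_{8}  →  sig = (2; 1,1)
  P = {6,9}:  v_{6} + v_{9} = v_{0} + v_{1} + v_{4}  →  sig = (2; 1,1,1)
  P = {5,7}:  v_{5} + v_{7} = v_{1} + v_{2} + v_{3} + v_{4}  →  sig = (2; 1,1,1,1)
  P = {5,9}:  v_{5} + v_{9} = v_{1} + v_{2} + v_{4} + v_{8}  →  sig = (2; 1,1,1,1)
  P = {5,6}:  v_{5} + v_{6} = v_{1} + 2·v_{3} + v_{4} + v_{8}  →  sig = (2; 1,1,1,2)
  P = {0,1,2,4}:  v_{0} + v_{1} + v_{2} + v_{4} = 0  →  sig = (4; —)
  P = {0,1,3,4}:  v_{0} + v_{1} + v_{3} + v_{4} = v_{6}  →  sig = (4; 1)
  P = {1,2,3,4,8}:  v_{1} + v_{2} + v_{3} + v_{4} + v_{8} = v_{5}  →  sig = (5; 1)

Signatures (|P|; sorted positive RHS coefficients), sorted:
    (2; —)
    (2; —)
    (2; 1)
    (2; 1,1)
    (2; 1,1,1)
    (2; 1,1,1,1)
    (2; 1,1,1,1)
    (2; 1,1,1,2)
    (4; —)
    (4; 1)
    (5; 1)


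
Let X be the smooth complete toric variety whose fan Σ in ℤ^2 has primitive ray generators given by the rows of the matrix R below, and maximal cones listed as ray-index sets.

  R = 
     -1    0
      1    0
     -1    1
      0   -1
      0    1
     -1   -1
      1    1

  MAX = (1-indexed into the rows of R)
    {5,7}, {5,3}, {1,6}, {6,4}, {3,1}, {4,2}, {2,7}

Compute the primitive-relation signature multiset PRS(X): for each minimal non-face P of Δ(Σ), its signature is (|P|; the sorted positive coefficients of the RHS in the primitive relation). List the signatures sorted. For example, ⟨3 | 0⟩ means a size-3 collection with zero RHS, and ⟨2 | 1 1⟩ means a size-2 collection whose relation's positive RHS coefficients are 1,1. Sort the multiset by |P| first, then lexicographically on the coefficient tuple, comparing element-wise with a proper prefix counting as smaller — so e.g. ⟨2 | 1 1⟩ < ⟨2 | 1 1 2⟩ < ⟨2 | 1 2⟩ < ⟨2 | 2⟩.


14 collections generate NE(X_Σ); each relation:

  P = {1,2}:  v_{1} + v_{2} = 0 — sig = ⟨2 | 0⟩
  P = {4,5}:  v_{4} + v_{5} = 0 — sig = ⟨2 | 0⟩
  P = {6,7}:  v_{6} + v_{7} = 0 — sig = ⟨2 | 0⟩
  P = {1,4}:  v_{1} + v_{4} = v_{6} — sig = ⟨2 | 1⟩
  P = {1,5}:  v_{1} + v_{5} = v_{3} — sig = ⟨2 | 1⟩
  P = {1,7}:  v_{1} + v_{7} = v_{5} — sig = ⟨2 | 1⟩
  P = {2,3}:  v_{2} + v_{3} = v_{5} — sig = ⟨2 | 1⟩
  P = {2,5}:  v_{2} + v_{5} = v_{7} — sig = ⟨2 | 1⟩
  P = {2,6}:  v_{2} + v_{6} = v_{4} — sig = ⟨2 | 1⟩
  P = {3,4}:  v_{3} + v_{4} = v_{1} — sig = ⟨2 | 1⟩
  P = {4,7}:  v_{4} + v_{7} = v_{2} — sig = ⟨2 | 1⟩
  P = {5,6}:  v_{5} + v_{6} = v_{1} — sig = ⟨2 | 1⟩
  P = {3,6}:  v_{3} + v_{6} = 2·v_{1} — sig = ⟨2 | 2⟩
  P = {3,7}:  v_{3} + v_{7} = 2·v_{5} — sig = ⟨2 | 2⟩

Sorted signature multiset PRS(X):
    |P|=2: 14 collections, coeffs (), (), (), (1), (1), (1), (1), (1), (1), (1), (1), (1), (2), (2)


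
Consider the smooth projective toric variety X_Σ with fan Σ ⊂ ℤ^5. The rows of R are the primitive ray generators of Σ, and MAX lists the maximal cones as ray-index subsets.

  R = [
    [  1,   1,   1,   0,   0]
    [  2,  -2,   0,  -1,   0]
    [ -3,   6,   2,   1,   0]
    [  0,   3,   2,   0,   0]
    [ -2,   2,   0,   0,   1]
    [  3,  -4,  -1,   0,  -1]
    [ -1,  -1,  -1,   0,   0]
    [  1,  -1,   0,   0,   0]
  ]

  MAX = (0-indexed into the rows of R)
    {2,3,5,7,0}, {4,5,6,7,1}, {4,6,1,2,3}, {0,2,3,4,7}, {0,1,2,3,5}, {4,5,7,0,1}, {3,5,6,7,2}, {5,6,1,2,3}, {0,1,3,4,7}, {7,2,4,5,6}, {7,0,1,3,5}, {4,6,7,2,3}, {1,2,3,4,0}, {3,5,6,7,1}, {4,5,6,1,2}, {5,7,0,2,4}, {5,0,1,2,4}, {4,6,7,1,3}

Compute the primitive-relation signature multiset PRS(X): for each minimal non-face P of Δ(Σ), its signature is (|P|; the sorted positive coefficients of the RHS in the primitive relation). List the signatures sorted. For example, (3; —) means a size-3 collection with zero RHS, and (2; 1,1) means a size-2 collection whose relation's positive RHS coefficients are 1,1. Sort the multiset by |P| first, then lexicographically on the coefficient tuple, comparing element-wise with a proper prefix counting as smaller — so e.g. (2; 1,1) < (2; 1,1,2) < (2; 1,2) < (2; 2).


Minimal non-faces — 3 found among 8 rays, 18 max cones:

  {0,6}:  v_{0} + v_{6} = 0  ⟹  sig = (2; —)
  {1,2,7}:  v_{1} + v_{2} + v_{7} = v_{3}  ⟹  sig = (3; 1)
  {3,4,5}:  v_{3} + v_{4} + v_{5} = v_{0}  ⟹  sig = (3; 1)

Signatures (|P|; sorted positive RHS coefficients), sorted:
    |P|=2: 1 collection, coeffs ()
    |P|=3: 2 collections, coeffs (1), (1)


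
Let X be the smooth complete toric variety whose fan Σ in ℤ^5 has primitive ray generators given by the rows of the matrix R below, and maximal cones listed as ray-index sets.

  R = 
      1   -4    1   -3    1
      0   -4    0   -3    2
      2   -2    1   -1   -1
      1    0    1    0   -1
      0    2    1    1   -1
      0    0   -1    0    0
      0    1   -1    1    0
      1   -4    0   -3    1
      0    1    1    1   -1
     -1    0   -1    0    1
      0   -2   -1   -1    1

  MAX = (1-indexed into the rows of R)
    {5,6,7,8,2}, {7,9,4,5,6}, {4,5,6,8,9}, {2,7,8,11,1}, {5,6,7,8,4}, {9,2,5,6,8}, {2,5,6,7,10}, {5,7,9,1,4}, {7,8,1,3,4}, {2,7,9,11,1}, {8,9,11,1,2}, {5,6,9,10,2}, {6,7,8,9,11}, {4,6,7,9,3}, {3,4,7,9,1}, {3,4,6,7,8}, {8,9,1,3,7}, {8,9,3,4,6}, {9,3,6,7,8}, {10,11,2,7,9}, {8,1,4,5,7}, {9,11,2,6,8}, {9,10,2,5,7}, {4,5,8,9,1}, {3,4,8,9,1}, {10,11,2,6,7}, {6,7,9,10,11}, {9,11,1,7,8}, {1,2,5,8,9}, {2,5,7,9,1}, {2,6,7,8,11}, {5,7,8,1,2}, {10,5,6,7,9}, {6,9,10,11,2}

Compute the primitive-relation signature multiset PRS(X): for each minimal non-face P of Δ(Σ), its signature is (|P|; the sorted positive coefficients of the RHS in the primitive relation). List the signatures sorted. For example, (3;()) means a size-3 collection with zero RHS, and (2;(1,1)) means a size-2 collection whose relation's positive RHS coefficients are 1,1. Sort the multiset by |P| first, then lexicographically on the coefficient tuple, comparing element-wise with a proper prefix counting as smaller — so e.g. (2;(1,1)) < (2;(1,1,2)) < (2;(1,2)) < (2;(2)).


Σ has 15 primitive collections:

  • {4,10}:  v_{4} + v_{10} = 0  ⟹  sig = (2;())
  • {5,11}:  v_{5} + v_{11} = 0  ⟹  sig = (2;())
  • {1,6}:  v_{1} + v_{6} = v_{8}  ⟹  sig = (2;(1))
  • {1,10}:  v_{1} + v_{10} = v_{2}  ⟹  sig = (2;(1))
  • {2,4}:  v_{2} + v_{4} = v_{1}  ⟹  sig = (2;(1))
  • {8,10}:  v_{8} + v_{10} = v_{2} + v_{6}  ⟹  sig = (2;(1,1))
  • {3,10}:  v_{3} + v_{10} = v_{7} + v_{8} + v_{9}  ⟹  sig = (2;(1,1,1))
  • {4,11}:  v_{4} + v_{11} = v_{7} + v_{8} + v_{9}  ⟹  sig = (2;(1,1,1))
  • {2,3}:  v_{2} + v_{3} = v_{1} + v_{7} + v_{8} + v_{9}  ⟹  sig = (2;(1,1,1,1))
  • {3,5}:  v_{3} + v_{5} = 2·v_{4}  ⟹  sig = (2;(2))
  • {3,11}:  v_{3} + v_{11} = 2·v_{7} + 2·v_{8} + 2·v_{9}  ⟹  sig = (2;(2,2,2))
  • {2,6,7,9}:  v_{2} + v_{6} + v_{7} + v_{9} = v_{11}  ⟹  sig = (4;(1))
  • {4,7,8,9}:  v_{4} + v_{7} + v_{8} + v_{9} = v_{3}  ⟹  sig = (4;(1))
  • {5,7,8,9}:  v_{5} + v_{7} + v_{8} + v_{9} = v_{4}  ⟹  sig = (4;(1))
  • {2,7,8,9}:  v_{2} + v_{7} + v_{8} + v_{9} = v_{1} + v_{11}  ⟹  sig = (4;(1,1))

so the primitive-relation signature multiset is
{ (2;()) ×2,  (2;(1)) ×3,  (2;(1,1)),  (2;(1,1,1)) ×2,  (2;(1,1,1,1)),  (2;(2)),  (2;(2,2,2)),  (4;(1)) ×3,  (4;(1,1)) }


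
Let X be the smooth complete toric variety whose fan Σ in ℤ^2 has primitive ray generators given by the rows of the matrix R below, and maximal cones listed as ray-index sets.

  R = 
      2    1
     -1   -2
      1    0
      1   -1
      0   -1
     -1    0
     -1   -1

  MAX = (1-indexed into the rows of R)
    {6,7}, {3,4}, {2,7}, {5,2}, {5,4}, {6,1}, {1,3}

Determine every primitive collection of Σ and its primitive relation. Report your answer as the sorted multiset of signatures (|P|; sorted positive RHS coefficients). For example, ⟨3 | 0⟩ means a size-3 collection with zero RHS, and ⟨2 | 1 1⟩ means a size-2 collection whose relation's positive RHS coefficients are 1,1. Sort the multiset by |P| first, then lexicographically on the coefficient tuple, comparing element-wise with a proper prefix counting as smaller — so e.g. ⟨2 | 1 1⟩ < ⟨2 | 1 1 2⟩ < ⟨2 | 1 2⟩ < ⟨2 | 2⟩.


14 collections generate NE(X_Σ); each relation:

  P={3,6}:  v_{3} + v_{6} = 0 — sig = ⟨2 | 0⟩
  P={1,2}:  v_{1} + v_{2} = v_{4} — sig = ⟨2 | 1⟩
  P={1,7}:  v_{1} + v_{7} = v_{3} — sig = ⟨2 | 1⟩
  P={3,5}:  v_{3} + v_{5} = v_{4} — sig = ⟨2 | 1⟩
  P={3,7}:  v_{3} + v_{7} = v_{5} — sig = ⟨2 | 1⟩
  P={4,6}:  v_{4} + v_{6} = v_{5} — sig = ⟨2 | 1⟩
  P={5,6}:  v_{5} + v_{6} = v_{7} — sig = ⟨2 | 1⟩
  P={5,7}:  v_{5} + v_{7} = v_{2} — sig = ⟨2 | 1⟩
  P={1,5}:  v_{1} + v_{5} = 2·v_{3} — sig = ⟨2 | 2⟩
  P={2,3}:  v_{2} + v_{3} = 2·v_{5} — sig = ⟨2 | 2⟩
  P={2,6}:  v_{2} + v_{6} = 2·v_{7} — sig = ⟨2 | 2⟩
  P={4,7}:  v_{4} + v_{7} = 2·v_{5} — sig = ⟨2 | 2⟩
  P={1,4}:  v_{1} + v_{4} = 3·v_{3} — sig = ⟨2 | 3⟩
  P={2,4}:  v_{2} + v_{4} = 3·v_{5} — sig = ⟨2 | 3⟩

so the primitive-relation signature multiset is
    |P|=2: 14 collections, coeffs (), (1), (1), (1), (1), (1), (1), (1), (2), (2), (2), (2), (3), (3)


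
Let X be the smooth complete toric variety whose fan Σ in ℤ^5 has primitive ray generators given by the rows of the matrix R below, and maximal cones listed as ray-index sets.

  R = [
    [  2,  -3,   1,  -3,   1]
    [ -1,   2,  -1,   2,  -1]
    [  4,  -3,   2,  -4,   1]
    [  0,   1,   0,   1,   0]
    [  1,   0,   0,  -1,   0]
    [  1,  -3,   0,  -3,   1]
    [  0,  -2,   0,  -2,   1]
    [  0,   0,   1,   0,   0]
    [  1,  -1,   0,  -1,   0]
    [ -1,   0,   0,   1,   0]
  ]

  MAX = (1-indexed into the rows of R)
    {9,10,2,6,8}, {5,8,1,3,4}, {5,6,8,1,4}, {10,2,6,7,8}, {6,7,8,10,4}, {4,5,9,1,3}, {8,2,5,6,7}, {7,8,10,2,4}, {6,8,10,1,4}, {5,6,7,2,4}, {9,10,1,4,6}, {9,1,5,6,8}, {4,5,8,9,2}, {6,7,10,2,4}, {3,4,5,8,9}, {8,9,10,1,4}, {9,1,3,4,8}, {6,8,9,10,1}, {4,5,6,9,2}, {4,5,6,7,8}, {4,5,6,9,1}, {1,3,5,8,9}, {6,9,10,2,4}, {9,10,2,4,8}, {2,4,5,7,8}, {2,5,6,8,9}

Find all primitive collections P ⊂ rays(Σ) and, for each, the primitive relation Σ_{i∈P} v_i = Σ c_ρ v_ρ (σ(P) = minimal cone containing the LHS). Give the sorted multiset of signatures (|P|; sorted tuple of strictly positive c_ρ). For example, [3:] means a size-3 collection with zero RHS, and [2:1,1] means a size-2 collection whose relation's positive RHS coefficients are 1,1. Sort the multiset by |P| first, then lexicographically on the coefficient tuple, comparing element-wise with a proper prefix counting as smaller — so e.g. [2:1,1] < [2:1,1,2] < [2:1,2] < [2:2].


Primitive collections (11):

  P={5,10}:  v_{5} + v_{10} = 0 ; sig = [2:]
  P={1,2}:  v_{1} + v_{2} = v_{9} ; sig = [2:1]
  P={7,9}:  v_{7} + v_{9} = v_{6} ; sig = [2:1]
  P={3,10}:  v_{3} + v_{10} = v_{1} + v_{4} + v_{8} + v_{9} ; sig = [2:1,1,1,1]
  P={3,7}:  v_{3} + v_{7} = v_{1} + v_{4} + v_{5} + v_{6} + v_{8} ; sig = [2:1,1,1,1,1]
  P={2,3}:  v_{2} + v_{3} = v_{4} + v_{5} + v_{8} + 2·v_{9} ; sig = [2:1,1,1,2]
  P={1,7}:  v_{1} + v_{7} = v_{4} + 2·v_{6} + v_{8} ; sig = [2:1,1,2]
  P={3,6}:  v_{3} + v_{6} = 2·v_{1} + v_{5} ; sig = [2:1,2]
  P={2,4,6,8}:  v_{2} + v_{4} + v_{6} + v_{8} = 0 ; sig = [4:]
  P={4,6,8,9}:  v_{4} + v_{6} + v_{8} + v_{9} = v_{1} ; sig = [4:1]
  P={1,4,5,8,9}:  v_{1} + v_{4} + v_{5} + v_{8} + v_{9} = v_{3} ; sig = [5:1]

Sorted signature multiset PRS(X):
    [2:]
    [2:1]
    [2:1]
    [2:1,1,1,1]
    [2:1,1,1,1,1]
    [2:1,1,1,2]
    [2:1,1,2]
    [2:1,2]
    [4:]
    [4:1]
    [5:1]


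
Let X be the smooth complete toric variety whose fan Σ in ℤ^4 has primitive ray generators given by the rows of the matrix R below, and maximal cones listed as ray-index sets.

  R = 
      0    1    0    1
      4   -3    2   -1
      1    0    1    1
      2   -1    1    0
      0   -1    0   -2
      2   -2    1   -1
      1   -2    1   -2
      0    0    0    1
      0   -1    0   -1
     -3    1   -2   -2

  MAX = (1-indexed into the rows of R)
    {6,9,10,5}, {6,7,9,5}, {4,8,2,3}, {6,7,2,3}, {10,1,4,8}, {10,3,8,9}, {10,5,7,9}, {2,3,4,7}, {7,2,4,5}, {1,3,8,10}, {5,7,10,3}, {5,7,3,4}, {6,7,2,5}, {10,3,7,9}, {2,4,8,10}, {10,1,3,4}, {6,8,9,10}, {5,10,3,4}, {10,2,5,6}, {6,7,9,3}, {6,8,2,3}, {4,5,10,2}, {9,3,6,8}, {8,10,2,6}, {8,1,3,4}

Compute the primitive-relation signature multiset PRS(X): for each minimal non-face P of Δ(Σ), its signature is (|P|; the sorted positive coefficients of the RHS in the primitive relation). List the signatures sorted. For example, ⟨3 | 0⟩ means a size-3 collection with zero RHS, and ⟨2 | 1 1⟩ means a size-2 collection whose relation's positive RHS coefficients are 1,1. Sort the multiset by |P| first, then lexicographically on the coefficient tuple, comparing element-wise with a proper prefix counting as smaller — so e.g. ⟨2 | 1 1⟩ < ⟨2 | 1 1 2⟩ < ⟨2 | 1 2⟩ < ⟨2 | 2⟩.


|primitive collections| = 19. Relations:

  • {1,9}:  v_{1} + v_{9} = 0  ⇒ sig = ⟨2 | 0⟩
  • {1,6}:  v_{1} + v_{6} = v_{4}  ⇒ sig = ⟨2 | 1⟩
  • {4,6}:  v_{4} + v_{6} = v_{2}  ⇒ sig = ⟨2 | 1⟩
  • {4,9}:  v_{4} + v_{9} = v_{6}  ⇒ sig = ⟨2 | 1⟩
  • {5,8}:  v_{5} + v_{8} = v_{9}  ⇒ sig = ⟨2 | 1⟩
  • {1,7}:  v_{1} + v_{7} = v_{3} + v_{5}  ⇒ sig = ⟨2 | 1 1⟩
  • {1,5}:  v_{1} + v_{5} = v_{3} + v_{4} + v_{10}  ⇒ sig = ⟨2 | 1 1 1⟩
  • {7,8}:  v_{7} + v_{8} = v_{3} + 2·v_{9}  ⇒ sig = ⟨2 | 1 2⟩
  • {1,2}:  v_{1} + v_{2} = 2·v_{4}  ⇒ sig = ⟨2 | 2⟩
  • {2,9}:  v_{2} + v_{9} = 2·v_{6}  ⇒ sig = ⟨2 | 2⟩
  • {3,5,9}:  v_{3} + v_{5} + v_{9} = v_{7}  ⇒ sig = ⟨3 | 1⟩
  • {3,6,10}:  v_{3} + v_{6} + v_{10} = v_{5}  ⇒ sig = ⟨3 | 1⟩
  • {2,3,10}:  v_{2} + v_{3} + v_{10} = v_{4} + v_{5}  ⇒ sig = ⟨3 | 1 1⟩
  • {3,5,6}:  v_{3} + v_{5} + v_{6} = v_{4} + v_{7}  ⇒ sig = ⟨3 | 1 1⟩
  • {2,3,5}:  v_{2} + v_{3} + v_{5} = 2·v_{4} + v_{7}  ⇒ sig = ⟨3 | 1 2⟩
  • {2,7,10}:  v_{2} + v_{7} + v_{10} = 2·v_{5} + v_{6}  ⇒ sig = ⟨3 | 1 2⟩
  • {6,7,10}:  v_{6} + v_{7} + v_{10} = 2·v_{5} + v_{9}  ⇒ sig = ⟨3 | 1 2⟩
  • {4,7,10}:  v_{4} + v_{7} + v_{10} = 2·v_{5}  ⇒ sig = ⟨3 | 2⟩
  • {3,4,8,10}:  v_{3} + v_{4} + v_{8} + v_{10} = 0  ⇒ sig = ⟨4 | 0⟩

Hence PRS(X_Σ) =
{ ⟨2 | 0⟩,  ⟨2 | 1⟩ ×4,  ⟨2 | 1 1⟩,  ⟨2 | 1 1 1⟩,  ⟨2 | 1 2⟩,  ⟨2 | 2⟩ ×2,  ⟨3 | 1⟩ ×2,  ⟨3 | 1 1⟩ ×2,  ⟨3 | 1 2⟩ ×3,  ⟨3 | 2⟩,  ⟨4 | 0⟩ }


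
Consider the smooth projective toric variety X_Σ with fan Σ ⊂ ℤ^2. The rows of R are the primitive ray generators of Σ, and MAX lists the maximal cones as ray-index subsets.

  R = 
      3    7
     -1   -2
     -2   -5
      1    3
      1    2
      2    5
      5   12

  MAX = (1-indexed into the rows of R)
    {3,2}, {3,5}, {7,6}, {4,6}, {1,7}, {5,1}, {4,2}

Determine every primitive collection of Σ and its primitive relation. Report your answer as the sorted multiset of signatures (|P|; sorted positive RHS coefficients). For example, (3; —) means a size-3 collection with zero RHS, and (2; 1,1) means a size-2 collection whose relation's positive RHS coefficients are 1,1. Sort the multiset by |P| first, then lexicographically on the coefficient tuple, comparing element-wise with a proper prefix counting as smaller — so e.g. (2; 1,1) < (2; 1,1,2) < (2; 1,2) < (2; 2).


14 minimal non-faces of Δ(Σ) (on 7 rays):

  P={2,5}:  v_{2} + v_{5} = 0 — sig = (2; —)
  P={3,6}:  v_{3} + v_{6} = 0 — sig = (2; —)
  P={1,2}:  v_{1} + v_{2} = v_{6} — sig = (2; 1)
  P={1,3}:  v_{1} + v_{3} = v_{5} — sig = (2; 1)
  P={1,6}:  v_{1} + v_{6} = v_{7} — sig = (2; 1)
  P={2,6}:  v_{2} + v_{6} = v_{4} — sig = (2; 1)
  P={3,4}:  v_{3} + v_{4} = v_{2} — sig = (2; 1)
  P={3,7}:  v_{3} + v_{7} = v_{1} — sig = (2; 1)
  P={4,5}:  v_{4} + v_{5} = v_{6} — sig = (2; 1)
  P={5,6}:  v_{5} + v_{6} = v_{1} — sig = (2; 1)
  P={1,4}:  v_{1} + v_{4} = 2·v_{6} — sig = (2; 2)
  P={2,7}:  v_{2} + v_{7} = 2·v_{6} — sig = (2; 2)
  P={5,7}:  v_{5} + v_{7} = 2·v_{1} — sig = (2; 2)
  P={4,7}:  v_{4} + v_{7} = 3·v_{6} — sig = (2; 3)

Sorted signature multiset PRS(X):
    (2; —)
    (2; —)
    (2; 1)
    (2; 1)
    (2; 1)
    (2; 1)
    (2; 1)
    (2; 1)
    (2; 1)
    (2; 1)
    (2; 2)
    (2; 2)
    (2; 2)
    (2; 3)


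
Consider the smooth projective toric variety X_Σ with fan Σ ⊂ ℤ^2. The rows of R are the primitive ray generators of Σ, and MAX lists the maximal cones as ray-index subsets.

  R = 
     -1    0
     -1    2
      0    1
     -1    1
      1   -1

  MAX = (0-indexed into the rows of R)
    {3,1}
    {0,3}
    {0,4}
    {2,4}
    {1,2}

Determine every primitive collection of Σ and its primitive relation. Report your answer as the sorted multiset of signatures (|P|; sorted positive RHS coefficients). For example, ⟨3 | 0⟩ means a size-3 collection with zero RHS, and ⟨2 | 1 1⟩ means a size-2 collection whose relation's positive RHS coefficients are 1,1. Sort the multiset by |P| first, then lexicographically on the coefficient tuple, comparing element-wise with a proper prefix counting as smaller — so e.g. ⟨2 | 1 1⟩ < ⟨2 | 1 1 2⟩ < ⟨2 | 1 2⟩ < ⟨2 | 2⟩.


The 5 primitive collections of Σ (r=5, n=2):

  {3,4}:  v_{3} + v_{4} = 0  so sig = ⟨2 | 0⟩
  {0,2}:  v_{0} + v_{2} = v_{3}  so sig = ⟨2 | 1⟩
  {1,4}:  v_{1} + v_{4} = v_{2}  so sig = ⟨2 | 1⟩
  {2,3}:  v_{2} + v_{3} = v_{1}  so sig = ⟨2 | 1⟩
  {0,1}:  v_{0} + v_{1} = 2·v_{3}  so sig = ⟨2 | 2⟩

Signatures (|P|; sorted positive RHS coefficients), sorted:
[⟨2 | 0⟩, ⟨2 | 1⟩, ⟨2 | 1⟩, ⟨2 | 1⟩, ⟨2 | 2⟩]


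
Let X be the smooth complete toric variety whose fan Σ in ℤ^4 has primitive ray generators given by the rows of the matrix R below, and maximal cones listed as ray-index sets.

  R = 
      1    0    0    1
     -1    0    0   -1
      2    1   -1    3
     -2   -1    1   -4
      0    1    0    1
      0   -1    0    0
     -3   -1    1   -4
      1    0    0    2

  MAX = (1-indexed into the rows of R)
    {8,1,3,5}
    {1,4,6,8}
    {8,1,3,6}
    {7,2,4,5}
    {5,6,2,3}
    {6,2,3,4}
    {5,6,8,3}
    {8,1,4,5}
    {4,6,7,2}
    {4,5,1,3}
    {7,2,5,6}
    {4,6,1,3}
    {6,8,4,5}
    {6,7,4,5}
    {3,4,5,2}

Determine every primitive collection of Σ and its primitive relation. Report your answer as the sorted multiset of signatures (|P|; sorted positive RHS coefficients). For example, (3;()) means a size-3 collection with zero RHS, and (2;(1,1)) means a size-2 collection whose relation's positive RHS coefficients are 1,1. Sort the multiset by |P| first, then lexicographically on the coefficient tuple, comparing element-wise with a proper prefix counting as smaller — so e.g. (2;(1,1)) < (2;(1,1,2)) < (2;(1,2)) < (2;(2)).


9 minimal non-faces of Δ(Σ) (on 8 rays):

  P = {1,2}:  v_{1} + v_{2} = 0 ; sig = (2;())
  P = {3,7}:  v_{3} + v_{7} = v_{2} ; sig = (2;(1))
  P = {2,8}:  v_{2} + v_{8} = v_{5} + v_{6} ; sig = (2;(1,1))
  P = {1,7}:  v_{1} + v_{7} = v_{4} + v_{5} + v_{6} ; sig = (2;(1,1,1))
  P = {7,8}:  v_{7} + v_{8} = v_{4} + 2·v_{5} + 2·v_{6} ; sig = (2;(1,2,2))
  P = {1,5,6}:  v_{1} + v_{5} + v_{6} = v_{8} ; sig = (3;(1))
  P = {3,4,8}:  v_{3} + v_{4} + v_{8} = v_{1} ; sig = (3;(1))
  P = {3,4,5,6}:  v_{3} + v_{4} + v_{5} + v_{6} = 0 ; sig = (4;())
  P = {2,4,5,6}:  v_{2} + v_{4} + v_{5} + v_{6} = v_{7} ; sig = (4;(1))

so the primitive-relation signature multiset is
    (2;())
    (2;(1))
    (2;(1,1))
    (2;(1,1,1))
    (2;(1,2,2))
    (3;(1))
    (3;(1))
    (4;())
    (4;(1))


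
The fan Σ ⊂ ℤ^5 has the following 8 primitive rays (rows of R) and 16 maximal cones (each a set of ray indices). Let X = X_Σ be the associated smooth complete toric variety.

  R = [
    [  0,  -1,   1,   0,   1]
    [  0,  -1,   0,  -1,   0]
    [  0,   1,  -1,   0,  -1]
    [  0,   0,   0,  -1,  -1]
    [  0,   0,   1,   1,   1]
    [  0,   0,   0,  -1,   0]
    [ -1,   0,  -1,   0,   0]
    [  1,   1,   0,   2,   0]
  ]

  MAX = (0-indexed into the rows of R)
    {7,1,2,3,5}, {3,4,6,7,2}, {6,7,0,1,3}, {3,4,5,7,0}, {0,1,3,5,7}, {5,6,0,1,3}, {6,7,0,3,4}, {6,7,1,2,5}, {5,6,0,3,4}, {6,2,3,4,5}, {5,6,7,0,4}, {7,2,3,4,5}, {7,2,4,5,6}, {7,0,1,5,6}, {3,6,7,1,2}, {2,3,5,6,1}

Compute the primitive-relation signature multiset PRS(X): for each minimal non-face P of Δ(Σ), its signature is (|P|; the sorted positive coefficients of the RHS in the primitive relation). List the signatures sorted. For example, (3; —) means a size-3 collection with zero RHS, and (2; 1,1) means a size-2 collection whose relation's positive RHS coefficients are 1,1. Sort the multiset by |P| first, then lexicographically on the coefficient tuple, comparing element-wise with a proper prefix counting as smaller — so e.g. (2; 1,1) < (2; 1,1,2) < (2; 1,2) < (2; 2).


3 minimal non-faces of Δ(Σ) (on 8 rays):

  {0,2}:  v_{0} + v_{2} = 0 ; sig = (2; —)
  {1,4}:  v_{1} + v_{4} = v_{0} ; sig = (2; 1)
  {3,5,6,7}:  v_{3} + v_{5} + v_{6} + v_{7} = v_{2} ; sig = (4; 1)

Hence PRS(X_Σ) =
    (2; —)
    (2; 1)
    (4; 1)


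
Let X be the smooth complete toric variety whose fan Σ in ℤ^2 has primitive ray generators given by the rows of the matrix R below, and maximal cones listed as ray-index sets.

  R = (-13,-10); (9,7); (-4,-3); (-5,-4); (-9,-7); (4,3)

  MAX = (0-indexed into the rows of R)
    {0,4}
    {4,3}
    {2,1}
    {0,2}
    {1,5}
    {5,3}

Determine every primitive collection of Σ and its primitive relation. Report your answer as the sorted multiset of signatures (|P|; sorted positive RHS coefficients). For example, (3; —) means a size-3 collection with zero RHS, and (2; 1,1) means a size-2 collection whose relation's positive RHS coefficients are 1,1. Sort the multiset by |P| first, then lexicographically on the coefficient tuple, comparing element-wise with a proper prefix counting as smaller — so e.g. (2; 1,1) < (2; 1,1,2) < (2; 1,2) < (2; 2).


The 9 primitive collections of Σ (r=6, n=2):

  P = {1,4}:  v_{1} + v_{4} = 0  →  sig = (2; —)
  P = {2,5}:  v_{2} + v_{5} = 0  →  sig = (2; —)
  P = {0,1}:  v_{0} + v_{1} = v_{2}  →  sig = (2; 1)
  P = {0,5}:  v_{0} + v_{5} = v_{4}  →  sig = (2; 1)
  P = {1,3}:  v_{1} + v_{3} = v_{5}  →  sig = (2; 1)
  P = {2,3}:  v_{2} + v_{3} = v_{4}  →  sig = (2; 1)
  P = {2,4}:  v_{2} + v_{4} = v_{0}  →  sig = (2; 1)
  P = {4,5}:  v_{4} + v_{5} = v_{3}  →  sig = (2; 1)
  P = {0,3}:  v_{0} + v_{3} = 2·v_{4}  →  sig = (2; 2)

so the primitive-relation signature multiset is
    (2; —)
    (2; —)
    (2; 1)
    (2; 1)
    (2; 1)
    (2; 1)
    (2; 1)
    (2; 1)
    (2; 2)


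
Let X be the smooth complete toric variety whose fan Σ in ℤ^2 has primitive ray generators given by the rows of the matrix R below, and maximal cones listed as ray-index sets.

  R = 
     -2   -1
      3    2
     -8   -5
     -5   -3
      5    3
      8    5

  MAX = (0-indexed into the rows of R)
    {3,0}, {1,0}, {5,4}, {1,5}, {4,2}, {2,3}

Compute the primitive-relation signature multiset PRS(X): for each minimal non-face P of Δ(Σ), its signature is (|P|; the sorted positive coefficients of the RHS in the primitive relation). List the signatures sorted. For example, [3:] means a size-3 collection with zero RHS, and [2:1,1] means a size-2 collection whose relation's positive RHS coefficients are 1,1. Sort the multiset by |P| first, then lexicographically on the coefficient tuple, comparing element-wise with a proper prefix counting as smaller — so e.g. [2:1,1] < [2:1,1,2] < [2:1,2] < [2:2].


Σ has 9 primitive collections:

  • {2,5}:  v_{2} + v_{5} = 0  so sig = [2:]
  • {3,4}:  v_{3} + v_{4} = 0  so sig = [2:]
  • {0,4}:  v_{0} + v_{4} = v_{1}  so sig = [2:1]
  • {1,2}:  v_{1} + v_{2} = v_{3}  so sig = [2:1]
  • {1,3}:  v_{1} + v_{3} = v_{0}  so sig = [2:1]
  • {1,4}:  v_{1} + v_{4} = v_{5}  so sig = [2:1]
  • {3,5}:  v_{3} + v_{5} = v_{1}  so sig = [2:1]
  • {0,2}:  v_{0} + v_{2} = 2·v_{3}  so sig = [2:2]
  • {0,5}:  v_{0} + v_{5} = 2·v_{1}  so sig = [2:2]

Signatures (|P|; sorted positive RHS coefficients), sorted:
    |P|=2: 9 collections, coeffs (), (), (1), (1), (1), (1), (1), (2), (2)


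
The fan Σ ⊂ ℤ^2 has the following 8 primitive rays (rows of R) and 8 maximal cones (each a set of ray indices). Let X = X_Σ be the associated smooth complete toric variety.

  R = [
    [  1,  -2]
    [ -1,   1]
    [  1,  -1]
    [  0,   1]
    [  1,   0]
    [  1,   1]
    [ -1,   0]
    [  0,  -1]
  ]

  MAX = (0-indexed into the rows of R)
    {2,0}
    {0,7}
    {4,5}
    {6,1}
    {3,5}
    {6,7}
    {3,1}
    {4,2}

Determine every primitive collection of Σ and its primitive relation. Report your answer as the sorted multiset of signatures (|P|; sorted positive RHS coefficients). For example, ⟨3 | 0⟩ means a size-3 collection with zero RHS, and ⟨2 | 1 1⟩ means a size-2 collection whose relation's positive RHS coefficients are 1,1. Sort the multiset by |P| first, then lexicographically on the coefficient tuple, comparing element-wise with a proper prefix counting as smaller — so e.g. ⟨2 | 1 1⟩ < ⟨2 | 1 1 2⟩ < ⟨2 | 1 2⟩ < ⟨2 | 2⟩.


Primitive collections (20):

  P = {1,2}:  v_{1} + v_{2} = 0  ⇒ sig = ⟨2 | 0⟩
  P = {3,7}:  v_{3} + v_{7} = 0  ⇒ sig = ⟨2 | 0⟩
  P = {4,6}:  v_{4} + v_{6} = 0  ⇒ sig = ⟨2 | 0⟩
  P = {0,1}:  v_{0} + v_{1} = v_{7}  ⇒ sig = ⟨2 | 1⟩
  P = {0,3}:  v_{0} + v_{3} = v_{2}  ⇒ sig = ⟨2 | 1⟩
  P = {1,4}:  v_{1} + v_{4} = v_{3}  ⇒ sig = ⟨2 | 1⟩
  P = {1,7}:  v_{1} + v_{7} = v_{6}  ⇒ sig = ⟨2 | 1⟩
  P = {2,3}:  v_{2} + v_{3} = v_{4}  ⇒ sig = ⟨2 | 1⟩
  P = {2,6}:  v_{2} + v_{6} = v_{7}  ⇒ sig = ⟨2 | 1⟩
  P = {2,7}:  v_{2} + v_{7} = v_{0}  ⇒ sig = ⟨2 | 1⟩
  P = {3,4}:  v_{3} + v_{4} = v_{5}  ⇒ sig = ⟨2 | 1⟩
  P = {3,6}:  v_{3} + v_{6} = v_{1}  ⇒ sig = ⟨2 | 1⟩
  P = {4,7}:  v_{4} + v_{7} = v_{2}  ⇒ sig = ⟨2 | 1⟩
  P = {5,6}:  v_{5} + v_{6} = v_{3}  ⇒ sig = ⟨2 | 1⟩
  P = {5,7}:  v_{5} + v_{7} = v_{4}  ⇒ sig = ⟨2 | 1⟩
  P = {0,5}:  v_{0} + v_{5} = v_{2} + v_{4}  ⇒ sig = ⟨2 | 1 1⟩
  P = {0,4}:  v_{0} + v_{4} = 2·v_{2}  ⇒ sig = ⟨2 | 2⟩
  P = {0,6}:  v_{0} + v_{6} = 2·v_{7}  ⇒ sig = ⟨2 | 2⟩
  P = {1,5}:  v_{1} + v_{5} = 2·v_{3}  ⇒ sig = ⟨2 | 2⟩
  P = {2,5}:  v_{2} + v_{5} = 2·v_{4}  ⇒ sig = ⟨2 | 2⟩

Sorted signature multiset PRS(X):
{ ⟨2 | 0⟩ ×3,  ⟨2 | 1⟩ ×12,  ⟨2 | 1 1⟩,  ⟨2 | 2⟩ ×4 }


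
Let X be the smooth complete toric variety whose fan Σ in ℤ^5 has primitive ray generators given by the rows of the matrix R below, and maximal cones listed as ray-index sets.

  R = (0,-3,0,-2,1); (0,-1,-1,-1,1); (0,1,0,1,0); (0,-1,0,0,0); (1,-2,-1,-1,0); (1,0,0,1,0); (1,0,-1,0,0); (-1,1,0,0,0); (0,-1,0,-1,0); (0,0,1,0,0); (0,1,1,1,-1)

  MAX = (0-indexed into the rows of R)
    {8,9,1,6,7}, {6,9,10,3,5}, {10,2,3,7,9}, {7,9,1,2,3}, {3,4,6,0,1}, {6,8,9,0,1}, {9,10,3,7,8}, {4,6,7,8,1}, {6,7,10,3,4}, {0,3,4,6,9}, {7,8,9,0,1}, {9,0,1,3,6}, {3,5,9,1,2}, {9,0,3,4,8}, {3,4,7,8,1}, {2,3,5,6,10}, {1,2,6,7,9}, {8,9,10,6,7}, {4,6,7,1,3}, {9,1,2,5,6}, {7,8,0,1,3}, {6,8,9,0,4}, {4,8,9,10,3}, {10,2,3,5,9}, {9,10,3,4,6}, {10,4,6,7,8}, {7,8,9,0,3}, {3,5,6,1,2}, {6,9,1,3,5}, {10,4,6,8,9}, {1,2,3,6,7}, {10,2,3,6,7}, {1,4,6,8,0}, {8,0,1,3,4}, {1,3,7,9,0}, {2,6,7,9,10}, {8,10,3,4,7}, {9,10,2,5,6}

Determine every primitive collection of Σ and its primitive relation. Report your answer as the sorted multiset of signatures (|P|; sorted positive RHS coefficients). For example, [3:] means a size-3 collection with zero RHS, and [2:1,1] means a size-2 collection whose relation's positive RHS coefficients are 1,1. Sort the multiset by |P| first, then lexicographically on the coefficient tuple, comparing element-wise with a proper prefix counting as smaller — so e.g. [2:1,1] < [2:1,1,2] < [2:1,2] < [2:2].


Primitive collections (17):

  • {1,10}:  v_{1} + v_{10} = 0  →  sig = [2:]
  • {2,8}:  v_{2} + v_{8} = 0  →  sig = [2:]
  • {5,7}:  v_{5} + v_{7} = v_{2}  →  sig = [2:1]
  • {2,4}:  v_{2} + v_{4} = v_{3} + v_{6}  →  sig = [2:1,1]
  • {0,2}:  v_{0} + v_{2} = v_{1} + v_{3} + v_{9}  →  sig = [2:1,1,1]
  • {0,10}:  v_{0} + v_{10} = v_{3} + v_{8} + v_{9}  →  sig = [2:1,1,1]
  • {5,8}:  v_{5} + v_{8} = v_{3} + v_{6} + v_{9}  →  sig = [2:1,1,1]
  • {0,5}:  v_{0} + v_{5} = v_{1} + 2·v_{3} + v_{6} + 2·v_{9}  →  sig = [2:1,1,2,2]
  • {4,5}:  v_{4} + v_{5} = 2·v_{3} + 2·v_{6} + v_{9}  →  sig = [2:1,2,2]
  • {3,6,8}:  v_{3} + v_{6} + v_{8} = v_{4}  →  sig = [3:1]
  • {4,7,9}:  v_{4} + v_{7} + v_{9} = v_{8}  →  sig = [3:1]
  • {0,6,7}:  v_{0} + v_{6} + v_{7} = v_{1} + v_{8}  →  sig = [3:1,1]
  • {1,4,9}:  v_{1} + v_{4} + v_{9} = v_{0} + v_{6}  →  sig = [3:1,1]
  • {0,4,7}:  v_{0} + v_{4} + v_{7} = v_{1} + v_{3} + 2·v_{8}  →  sig = [3:1,1,2]
  • {3,6,7,9}:  v_{3} + v_{6} + v_{7} + v_{9} = 0  →  sig = [4:]
  • {1,3,8,9}:  v_{1} + v_{3} + v_{8} + v_{9} = v_{0}  →  sig = [4:1]
  • {2,3,6,9}:  v_{2} + v_{3} + v_{6} + v_{9} = v_{5}  →  sig = [4:1]

Hence PRS(X_Σ) =
[[2:], [2:], [2:1], [2:1,1], [2:1,1,1], [2:1,1,1], [2:1,1,1], [2:1,1,2,2], [2:1,2,2], [3:1], [3:1], [3:1,1], [3:1,1], [3:1,1,2], [4:], [4:1], [4:1]]


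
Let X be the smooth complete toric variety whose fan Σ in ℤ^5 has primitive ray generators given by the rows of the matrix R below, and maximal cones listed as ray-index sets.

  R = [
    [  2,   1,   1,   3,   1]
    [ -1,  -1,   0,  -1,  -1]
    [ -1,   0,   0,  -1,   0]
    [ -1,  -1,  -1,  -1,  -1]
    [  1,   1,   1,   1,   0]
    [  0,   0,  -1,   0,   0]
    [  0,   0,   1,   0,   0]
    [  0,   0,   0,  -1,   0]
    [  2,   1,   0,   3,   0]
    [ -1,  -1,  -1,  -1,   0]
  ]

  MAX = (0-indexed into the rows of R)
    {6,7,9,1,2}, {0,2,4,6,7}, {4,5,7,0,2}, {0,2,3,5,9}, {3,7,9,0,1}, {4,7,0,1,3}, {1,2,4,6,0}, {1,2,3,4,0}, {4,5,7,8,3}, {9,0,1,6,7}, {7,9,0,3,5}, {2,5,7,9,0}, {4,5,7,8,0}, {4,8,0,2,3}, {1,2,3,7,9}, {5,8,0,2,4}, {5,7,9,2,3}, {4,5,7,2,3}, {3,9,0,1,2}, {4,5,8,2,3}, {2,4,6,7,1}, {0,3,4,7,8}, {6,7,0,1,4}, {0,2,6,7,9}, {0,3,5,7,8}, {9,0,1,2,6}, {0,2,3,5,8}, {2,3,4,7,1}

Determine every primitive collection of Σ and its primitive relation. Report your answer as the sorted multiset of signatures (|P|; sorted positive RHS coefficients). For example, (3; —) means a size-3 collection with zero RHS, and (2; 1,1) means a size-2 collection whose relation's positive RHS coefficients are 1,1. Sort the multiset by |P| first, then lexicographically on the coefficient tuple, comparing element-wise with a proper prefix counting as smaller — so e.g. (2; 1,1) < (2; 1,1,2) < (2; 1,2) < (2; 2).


|primitive collections| = 11. Relations:

  {4,9}:  v_{4} + v_{9} = 0  ⇒ sig = (2; —)
  {5,6}:  v_{5} + v_{6} = 0  ⇒ sig = (2; —)
  {1,5}:  v_{1} + v_{5} = v_{3}  ⇒ sig = (2; 1)
  {3,6}:  v_{3} + v_{6} = v_{1}  ⇒ sig = (2; 1)
  {6,8}:  v_{6} + v_{8} = v_{0} + v_{3} + v_{4}  ⇒ sig = (2; 1,1,1)
  {8,9}:  v_{8} + v_{9} = v_{0} + v_{3} + v_{5}  ⇒ sig = (2; 1,1,1)
  {1,8}:  v_{1} + v_{8} = v_{0} + 2·v_{3} + v_{4}  ⇒ sig = (2; 1,1,2)
  {2,7,8}:  v_{2} + v_{7} + v_{8} = v_{4} + v_{5}  ⇒ sig = (3; 1,1)
  {0,2,3,7}:  v_{0} + v_{2} + v_{3} + v_{7} = 0  ⇒ sig = (4; —)
  {0,1,2,7}:  v_{0} + v_{1} + v_{2} + v_{7} = v_{6}  ⇒ sig = (4; 1)
  {0,3,4,5}:  v_{0} + v_{3} + v_{4} + v_{5} = v_{8}  ⇒ sig = (4; 1)

Hence PRS(X_Σ) =
{ (2; —) ×2,  (2; 1) ×2,  (2; 1,1,1) ×2,  (2; 1,1,2),  (3; 1,1),  (4; —),  (4; 1) ×2 }
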